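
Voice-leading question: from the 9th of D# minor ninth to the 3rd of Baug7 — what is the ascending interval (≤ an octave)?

minor seventh

The 9th of D# minor ninth is E#; the 3rd of Baug7 is D#.
From E# to D#: 10 semitones over a seventh = minor.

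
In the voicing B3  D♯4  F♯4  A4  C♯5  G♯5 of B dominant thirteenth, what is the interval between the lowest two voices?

Those voices are B3 and D♯4.
Counting 3 letters and 4 half steps from B gives a major third.

major third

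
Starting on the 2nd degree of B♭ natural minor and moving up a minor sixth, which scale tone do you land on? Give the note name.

Ab

The scale is B♭ C D♭ E♭ F G♭ A♭.
The 2nd degree is C; a minor sixth above that is A♭ — scale degree 7.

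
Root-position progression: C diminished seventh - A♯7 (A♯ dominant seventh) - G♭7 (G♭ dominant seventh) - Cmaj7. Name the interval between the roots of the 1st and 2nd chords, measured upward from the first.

augmented sixth

The roots are C and A♯.
C up to A♯ is 10 semitones, a half step wider than a major sixth, so the interval is augmented.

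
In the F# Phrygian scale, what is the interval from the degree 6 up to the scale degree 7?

major second

F# phrygian: F# G A B C# D E.
So we need the interval from D up to E.
From D to E is 2 semitones, exactly the major second.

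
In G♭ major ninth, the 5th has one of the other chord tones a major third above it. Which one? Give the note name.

F

The chord tones of G♭maj9 are G♭, B♭, D♭, F, A♭.
The 5th is D♭. A major third above D♭ is F.
F is the chord's 7th.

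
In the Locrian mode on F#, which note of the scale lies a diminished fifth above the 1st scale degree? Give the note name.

C

The scale is F# G A B C D E.
The 1st scale degree is F#; a diminished fifth above that is C — scale degree 5.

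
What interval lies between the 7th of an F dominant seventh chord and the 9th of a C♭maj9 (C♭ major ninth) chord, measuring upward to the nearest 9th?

minor seventh

The 7th of F dominant seventh is E♭; the 9th of C♭maj9 (C♭ major ninth) is D♭.
From E♭ to D♭: 10 semitones over a seventh = minor.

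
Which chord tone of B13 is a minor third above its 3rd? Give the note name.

F#

B13: B, D#, F#, A, C#, G#.
The 3rd is D#. A minor third above D# is F#.
F# is the chord's 5th.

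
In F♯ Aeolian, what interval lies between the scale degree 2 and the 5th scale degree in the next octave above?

Spelling F♯ Aeolian: F♯ G♯ A B C♯ D E.
The scale degree 2 is G♯ and the 5th degree (up an octave) is C♯.
From G♯ to C♯ is 17 semitones, exactly the perfect eleventh.

P11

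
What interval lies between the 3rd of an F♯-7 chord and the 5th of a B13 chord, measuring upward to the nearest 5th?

The 3rd of F♯-7 is A; the 5th of B13 is F♯.
A up to F♯ spans 6 letter names and 9 semitones — a major sixth.

major sixth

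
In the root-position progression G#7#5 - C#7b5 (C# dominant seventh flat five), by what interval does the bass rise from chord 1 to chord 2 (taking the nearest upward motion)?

perfect 4th

The roots are G# and C#.
From G# to C# is 5 semitones, exactly the perfect fourth.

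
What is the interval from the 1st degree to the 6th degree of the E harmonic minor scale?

minor sixth

E harmonic minor: E F# G A B C D#.
That puts E below C.
6 letter names make it a sixth; at 8 semitones (a half step narrower than major) the quality is minor.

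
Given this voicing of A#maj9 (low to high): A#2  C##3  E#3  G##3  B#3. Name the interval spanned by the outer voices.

The outer voices are A#2 and B#3.
From A# to B# is 14 semitones, exactly the major ninth.

major 9th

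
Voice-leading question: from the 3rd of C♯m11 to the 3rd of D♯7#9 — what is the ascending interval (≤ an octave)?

augmented second

The 3rd of C♯m11 is E; the 3rd of D♯7#9 is F𝄪.
2 letter names make it a second; at 3 semitones (a half step wider than major) the quality is augmented.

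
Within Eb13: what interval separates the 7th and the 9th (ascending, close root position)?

The chord tones of Eb13 are Eb, G, Bb, Db, F, C.
That puts Db below F.
From Db to F is 4 semitones, exactly the major third.

major third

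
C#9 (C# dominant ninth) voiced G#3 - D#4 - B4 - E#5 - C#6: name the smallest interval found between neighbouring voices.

augmented fourth

Adjacent intervals: G#3→D#4 = perfect fifth; D#4→B4 = minor sixth; B4→E#5 = augmented fourth; E#5→C#6 = minor sixth.
The smallest is B4 to E#5, an augmented fourth (6 semitones).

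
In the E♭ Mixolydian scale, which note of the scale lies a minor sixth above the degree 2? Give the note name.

Db

The scale is E♭ F G A♭ B♭ C D♭.
The degree 2 is F; a minor sixth above that is D♭ — scale degree 7.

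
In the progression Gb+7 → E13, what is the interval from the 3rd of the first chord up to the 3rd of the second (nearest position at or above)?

A6

The 3rd of Gb+7 is Bb; the 3rd of E13 is G#.
Bb up to G# is 10 semitones, a half step wider than a major sixth, so the interval is augmented.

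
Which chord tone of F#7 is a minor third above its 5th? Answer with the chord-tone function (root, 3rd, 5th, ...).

7th

The chord tones of F#7 are F#, A#, C#, E.
The 5th is C#. A minor third above C# is E.
E is the chord's 7th.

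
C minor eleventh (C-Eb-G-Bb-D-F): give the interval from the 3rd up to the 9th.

major 7th

The 3rd is Eb and the 9th is D.
From Eb to D is 11 semitones, exactly the major seventh.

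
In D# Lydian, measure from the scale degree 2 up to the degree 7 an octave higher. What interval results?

D# lydian: D# E# F## G## A# B# C##.
The scale degree 2 is E# and the 7th degree (up an octave) is C##.
Counting 13 letters and 21 half steps from E# gives a major thirteenth.

major thirteenth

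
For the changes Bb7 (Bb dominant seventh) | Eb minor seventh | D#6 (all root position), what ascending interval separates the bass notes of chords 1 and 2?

The roots are Bb and Eb.
Counting 4 letters and 5 half steps from Bb gives a perfect fourth.

P4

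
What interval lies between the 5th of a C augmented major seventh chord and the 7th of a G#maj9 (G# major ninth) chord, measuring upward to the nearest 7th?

The 5th of C augmented major seventh is G#; the 7th of G#maj9 (G# major ninth) is F##.
G# up to F## spans 7 letter names and 11 semitones — a major seventh.

major seventh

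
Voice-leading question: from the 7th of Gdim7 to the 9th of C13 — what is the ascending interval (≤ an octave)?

The 7th of Gdim7 is F♭; the 9th of C13 is D.
F♭ up to D is 10 semitones, a half step wider than a major sixth, so the interval is augmented.

augmented 6th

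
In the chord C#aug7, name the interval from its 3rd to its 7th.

Spelling the chord: C#–E#–G##–B.
3rd = E#; 7th = B.
From E# to B: 6 semitones over a fifth = diminished.

diminished fifth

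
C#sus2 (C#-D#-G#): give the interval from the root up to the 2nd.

major second

The root is C# and the 2nd is D#.
From C# to D# is 2 semitones, exactly the major second.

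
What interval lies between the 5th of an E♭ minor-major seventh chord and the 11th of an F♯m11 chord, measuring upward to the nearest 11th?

augmented 1st

The 5th of E♭ minor-major seventh is B♭; the 11th of F♯m11 is B.
From B♭ to B: 1 semitone over a unison = augmented.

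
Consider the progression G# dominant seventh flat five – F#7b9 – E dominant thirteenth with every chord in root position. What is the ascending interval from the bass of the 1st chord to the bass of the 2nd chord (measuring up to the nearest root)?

minor seventh

The roots are G# and F#.
7 letter names make it a seventh; at 10 semitones (a half step narrower than major) the quality is minor.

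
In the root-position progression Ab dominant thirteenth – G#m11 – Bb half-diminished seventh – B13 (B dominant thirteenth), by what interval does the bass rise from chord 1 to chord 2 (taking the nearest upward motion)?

A7

The roots are Ab and G#.
Ab up to G# is 12 semitones, a half step wider than a major seventh, so the interval is augmented.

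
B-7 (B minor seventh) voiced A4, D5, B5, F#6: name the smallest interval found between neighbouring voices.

perfect 4th

Adjacent intervals: A4→D5 = perfect fourth; D5→B5 = major sixth; B5→F#6 = perfect fifth.
The smallest is A4 to D5, a perfect fourth (5 semitones).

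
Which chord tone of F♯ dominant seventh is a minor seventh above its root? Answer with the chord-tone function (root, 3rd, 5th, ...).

Spelling the chord: F♯–A♯–C♯–E.
The root is F♯. A minor seventh above F♯ is E.
E is the chord's 7th.

7th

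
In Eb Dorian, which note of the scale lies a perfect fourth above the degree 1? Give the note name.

Ab

The scale is Eb F Gb Ab Bb C Db.
The degree 1 is Eb; a perfect fourth above that is Ab — scale degree 4.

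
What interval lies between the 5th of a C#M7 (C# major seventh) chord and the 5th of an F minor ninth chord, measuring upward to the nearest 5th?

C#M7 (C# major seventh) has G# as its 5th, and F minor ninth has C as its 5th.
G# up to C is 4 semitones, a half step narrower than a perfect fourth, so the interval is diminished.

d4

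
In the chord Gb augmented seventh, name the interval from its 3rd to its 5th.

Spelling the chord: Gb–Bb–D–Fb.
The 3rd is Bb and the 5th is D.
Bb up to D spans 3 letter names and 4 semitones — a major third.

major 3rd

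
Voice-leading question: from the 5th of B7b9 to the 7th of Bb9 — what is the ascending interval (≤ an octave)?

The 5th of B7b9 is F#; the 7th of Bb9 is Ab.
From F# to Ab: 2 semitones over a third = diminished.

diminished third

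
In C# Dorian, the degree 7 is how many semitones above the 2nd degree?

8

The scale is C# D# E F# G# A# B.
D# up to B is a minor sixth — 8 semitones.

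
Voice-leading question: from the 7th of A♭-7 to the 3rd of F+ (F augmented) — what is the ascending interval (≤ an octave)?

augmented second

The 7th of A♭-7 is G♭; the 3rd of F+ (F augmented) is A.
From G♭ to A: 3 semitones over a second = augmented.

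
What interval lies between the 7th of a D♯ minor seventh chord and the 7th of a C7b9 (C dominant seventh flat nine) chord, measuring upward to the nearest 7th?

diminished seventh

D♯ minor seventh has C♯ as its 7th, and C7b9 (C dominant seventh flat nine) has B♭ as its 7th.
7 letter names make it a seventh; at 9 semitones (a whole step narrower than major) the quality is diminished.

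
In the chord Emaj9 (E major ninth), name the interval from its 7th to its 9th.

Spelling the chord: E–G#–B–D#–F#.
So we need the interval from D# up to F#.
From D# to F#: 3 semitones over a third = minor.

minor third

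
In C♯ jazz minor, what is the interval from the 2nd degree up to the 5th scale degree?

C♯ melodic minor: C♯ D♯ E F♯ G♯ A♯ B♯.
The 2nd degree is D♯ and the 5th degree is G♯.
From D♯ to G♯ is 5 semitones, exactly the perfect fourth.

perfect 4th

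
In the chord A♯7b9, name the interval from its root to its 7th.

Spelling the chord: A♯-C𝄪-E♯-G♯-B.
So we need the interval from A♯ up to G♯.
A♯ up to G♯ is 10 semitones, a half step narrower than a major seventh, so the interval is minor.

minor 7th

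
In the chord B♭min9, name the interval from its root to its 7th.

minor seventh

The chord tones of B♭m9 are B♭–D♭–F–A♭–C.
That puts B♭ below A♭.
From B♭ to A♭: 10 semitones over a seventh = minor.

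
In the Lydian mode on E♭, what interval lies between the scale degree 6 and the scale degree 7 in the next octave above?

The scale runs E♭ F G A B♭ C D.
So we need the interval from C up to D.
From C to D is 14 semitones, exactly the major ninth.

major ninth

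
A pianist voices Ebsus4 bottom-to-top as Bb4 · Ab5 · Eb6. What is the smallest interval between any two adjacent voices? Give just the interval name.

Adjacent intervals: Bb4→Ab5 = minor seventh; Ab5→Eb6 = perfect fifth.
The smallest is Ab5 to Eb6, a perfect fifth (7 semitones).

perfect fifth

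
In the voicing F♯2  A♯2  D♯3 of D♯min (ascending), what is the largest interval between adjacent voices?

Adjacent intervals: F♯2→A♯2 = major third; A♯2→D♯3 = perfect fourth.
The largest is A♯2 to D♯3, a perfect fourth (5 semitones).

perfect fourth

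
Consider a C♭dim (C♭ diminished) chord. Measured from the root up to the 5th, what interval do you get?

diminished fifth

C♭ diminished: C♭, E𝄫, G𝄫.
The root is C♭ and the 5th is G𝄫.
C♭ up to G𝄫 is 6 semitones, a half step narrower than a perfect fifth, so the interval is diminished.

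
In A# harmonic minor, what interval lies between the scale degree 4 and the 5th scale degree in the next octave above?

Spelling A# harmonic minor: A# B# C# D# E# F# G##.
Scale degree 4 = D#; 5th scale degree (up an octave) = E#.
Counting 9 letters and 14 half steps from D# gives a major ninth.

major ninth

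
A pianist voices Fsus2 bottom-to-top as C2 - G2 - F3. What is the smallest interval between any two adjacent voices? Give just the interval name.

Adjacent intervals: C2→G2 = perfect fifth; G2→F3 = minor seventh.
The smallest is C2 to G2, a perfect fifth (7 semitones).

perfect fifth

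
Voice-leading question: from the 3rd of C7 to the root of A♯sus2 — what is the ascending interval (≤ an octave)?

C7 has E as its 3rd, and A♯sus2 has A♯ as its root.
From E to A♯: 6 semitones over a fourth = augmented.

augmented fourth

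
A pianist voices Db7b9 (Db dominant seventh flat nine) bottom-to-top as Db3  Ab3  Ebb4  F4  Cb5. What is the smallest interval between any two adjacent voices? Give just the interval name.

Adjacent intervals: Db3→Ab3 = perfect fifth; Ab3→Ebb4 = diminished fifth; Ebb4→F4 = augmented second; F4→Cb5 = diminished fifth.
The smallest is Ebb4 to F4, an augmented second (3 semitones).

augmented second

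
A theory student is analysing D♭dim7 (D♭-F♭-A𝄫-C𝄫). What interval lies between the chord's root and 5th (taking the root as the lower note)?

Root = D♭; 5th = A𝄫.
D♭ up to A𝄫 is 6 semitones, a half step narrower than a perfect fifth, so the interval is diminished.

d5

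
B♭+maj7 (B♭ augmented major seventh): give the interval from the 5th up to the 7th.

m3

B♭maj7#5: B♭–D–F♯–A.
That puts F♯ below A.
F♯ up to A is 3 semitones, a half step narrower than a major third, so the interval is minor.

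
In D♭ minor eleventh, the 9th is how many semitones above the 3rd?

11

The chord tones of D♭m11 are D♭, F♭, A♭, C♭, E♭, G♭.
F♭ to E♭ is a major seventh: 11 semitones.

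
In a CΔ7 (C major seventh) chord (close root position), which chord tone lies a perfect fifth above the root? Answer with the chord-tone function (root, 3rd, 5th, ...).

5th

Spelling the chord: C-E-G-B.
The root is C. A perfect fifth above C is G.
G is the chord's 5th.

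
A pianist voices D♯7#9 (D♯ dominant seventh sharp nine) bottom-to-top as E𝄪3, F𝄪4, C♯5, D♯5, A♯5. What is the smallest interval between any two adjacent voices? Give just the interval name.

Adjacent intervals: E𝄪3→F𝄪4 = minor ninth; F𝄪4→C♯5 = diminished fifth; C♯5→D♯5 = major second; D♯5→A♯5 = perfect fifth.
The smallest is C♯5 to D♯5, a major second (2 semitones).

major second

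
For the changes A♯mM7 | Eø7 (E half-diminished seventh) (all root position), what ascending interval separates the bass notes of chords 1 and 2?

diminished fifth

The roots are A♯ and E.
From A♯ to E: 6 semitones over a fifth = diminished.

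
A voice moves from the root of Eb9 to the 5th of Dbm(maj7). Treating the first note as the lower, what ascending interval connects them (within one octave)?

Eb9 has Eb as its root, and Dbm(maj7) has Ab as its 5th.
From Eb to Ab is 5 semitones, exactly the perfect fourth.

perfect fourth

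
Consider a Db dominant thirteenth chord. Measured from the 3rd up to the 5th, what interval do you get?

Db13 (Db dominant thirteenth) is spelled Db–F–Ab–Cb–Eb–Bb.
3rd = F; 5th = Ab.
F up to Ab is 3 semitones, a half step narrower than a major third, so the interval is minor.

minor 3rd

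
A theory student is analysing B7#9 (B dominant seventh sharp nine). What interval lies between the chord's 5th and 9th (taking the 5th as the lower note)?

augmented fifth

Spelling the chord: B-D#-F#-A-C##.
So we need the interval from F# up to C##.
From F# to C##: 8 semitones over a fifth = augmented.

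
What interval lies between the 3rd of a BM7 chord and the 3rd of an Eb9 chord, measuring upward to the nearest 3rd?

diminished 4th

BM7 has D# as its 3rd, and Eb9 has G as its 3rd.
D# up to G is 4 semitones, a half step narrower than a perfect fourth, so the interval is diminished.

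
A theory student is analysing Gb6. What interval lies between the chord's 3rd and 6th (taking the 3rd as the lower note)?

P4

The chord tones of Gb major sixth are Gb Bb Db Eb.
The 3rd is Bb and the 6th is Eb.
Counting 4 letters and 5 half steps from Bb gives a perfect fourth.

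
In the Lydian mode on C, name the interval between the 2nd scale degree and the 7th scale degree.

The scale runs C D E F♯ G A B.
2nd scale degree = D; 7th degree = B.
D up to B spans 6 letter names and 9 semitones — a major sixth.

major sixth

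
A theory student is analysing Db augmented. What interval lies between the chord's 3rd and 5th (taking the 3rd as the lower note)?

Spelling the chord: Db, F, A.
So we need the interval from F up to A.
F up to A spans 3 letter names and 4 semitones — a major third.

major third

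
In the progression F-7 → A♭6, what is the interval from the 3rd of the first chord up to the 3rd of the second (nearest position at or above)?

The 3rd of F-7 is A♭; the 3rd of A♭6 is C.
A♭ up to C spans 3 letter names and 4 semitones — a major third.

M3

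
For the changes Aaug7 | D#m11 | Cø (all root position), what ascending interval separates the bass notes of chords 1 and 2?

The roots are A and D#.
A up to D# is 6 semitones, a half step wider than a perfect fourth, so the interval is augmented.

A4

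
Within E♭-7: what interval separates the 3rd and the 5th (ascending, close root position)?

major third

E♭min7 (E♭ minor seventh): E♭, G♭, B♭, D♭.
So we need the interval from G♭ up to B♭.
G♭ up to B♭ spans 3 letter names and 4 semitones — a major third.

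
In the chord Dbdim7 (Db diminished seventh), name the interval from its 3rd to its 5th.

minor third

Dbdim7: Db-Fb-Abb-Cbb.
The 3rd is Fb and the 5th is Abb.
3 letter names make it a third; at 3 semitones (a half step narrower than major) the quality is minor.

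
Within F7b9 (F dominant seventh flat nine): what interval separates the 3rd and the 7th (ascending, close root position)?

diminished 5th

F7b9 is spelled F, A, C, Eb, Gb.
That puts A below Eb.
A up to Eb is 6 semitones, a half step narrower than a perfect fifth, so the interval is diminished.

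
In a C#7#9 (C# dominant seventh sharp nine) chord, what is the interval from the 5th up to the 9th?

A5

C#7#9 (C# dominant seventh sharp nine): C# E# G# B D##.
That puts G# below D##.
From G# to D##: 8 semitones over a fifth = augmented.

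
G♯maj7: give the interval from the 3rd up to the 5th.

G♯maj7 is spelled G♯, B♯, D♯, F𝄪.
The 3rd is B♯ and the 5th is D♯.
B♯ up to D♯ is 3 semitones, a half step narrower than a major third, so the interval is minor.

minor 3rd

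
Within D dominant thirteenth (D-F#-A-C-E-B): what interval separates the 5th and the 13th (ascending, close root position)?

major 9th

5th = A; 13th = B.
From A to B is 14 semitones, exactly the major ninth.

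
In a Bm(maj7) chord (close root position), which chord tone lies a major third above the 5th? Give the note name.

Bm(maj7) is spelled B, D, F#, A#.
The 5th is F#. A major third above F# is A#.
A# is the chord's 7th.

A#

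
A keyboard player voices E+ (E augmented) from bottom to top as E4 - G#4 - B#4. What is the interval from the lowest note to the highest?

The outer voices are E4 and B#4.
From E to B#: 8 semitones over a fifth = augmented.

augmented fifth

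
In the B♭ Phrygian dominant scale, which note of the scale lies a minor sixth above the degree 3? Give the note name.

The scale is B♭ C♭ D E♭ F G♭ A♭.
The degree 3 is D; a minor sixth above that is B♭ — scale degree 1.

Bb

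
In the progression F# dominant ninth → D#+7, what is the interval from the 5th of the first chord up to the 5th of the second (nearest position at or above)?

augmented sixth

F# dominant ninth has C# as its 5th, and D#+7 has A## as its 5th.
6 letter names make it a sixth; at 10 semitones (a half step wider than major) the quality is augmented.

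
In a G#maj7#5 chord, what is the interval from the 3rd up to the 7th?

perfect fifth

The chord tones of G#+maj7 (G# augmented major seventh) are G# B# D## F##.
So we need the interval from B# up to F##.
From B# to F## is 7 semitones, exactly the perfect fifth.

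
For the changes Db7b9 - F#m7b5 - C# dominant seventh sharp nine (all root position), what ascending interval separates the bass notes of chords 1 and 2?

augmented 3rd

The roots are Db and F#.
3 letter names make it a third; at 5 semitones (a half step wider than major) the quality is augmented.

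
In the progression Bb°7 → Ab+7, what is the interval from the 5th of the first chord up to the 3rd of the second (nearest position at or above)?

augmented fifth

The 5th of Bb°7 is Fb; the 3rd of Ab+7 is C.
Fb up to C is 8 semitones, a half step wider than a perfect fifth, so the interval is augmented.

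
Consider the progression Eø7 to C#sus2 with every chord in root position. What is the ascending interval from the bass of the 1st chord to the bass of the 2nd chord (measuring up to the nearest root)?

major sixth

The roots are E and C#.
From E to C# is 9 semitones, exactly the major sixth.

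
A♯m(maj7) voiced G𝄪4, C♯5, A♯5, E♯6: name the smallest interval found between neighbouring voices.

diminished fourth

Adjacent intervals: G𝄪4→C♯5 = diminished fourth; C♯5→A♯5 = major sixth; A♯5→E♯6 = perfect fifth.
The smallest is G𝄪4 to C♯5, a diminished fourth (4 semitones).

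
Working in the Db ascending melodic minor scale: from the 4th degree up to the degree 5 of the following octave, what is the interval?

M9

Spelling the Db ascending melodic minor scale: Db Eb Fb Gb Ab Bb C.
So we need the interval from Gb up to Ab.
Counting 9 letters and 14 half steps from Gb gives a major ninth.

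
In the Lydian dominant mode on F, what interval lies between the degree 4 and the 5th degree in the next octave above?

F lydian dominant: F G A B C D Eb.
So we need the interval from B up to C.
From B to C: 13 semitones over a ninth = minor.

minor ninth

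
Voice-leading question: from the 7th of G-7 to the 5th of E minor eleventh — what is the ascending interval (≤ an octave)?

The 7th of G-7 is F; the 5th of E minor eleventh is B.
From F to B: 6 semitones over a fourth = augmented.

augmented fourth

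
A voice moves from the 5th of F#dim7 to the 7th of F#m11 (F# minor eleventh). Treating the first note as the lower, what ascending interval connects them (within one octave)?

major third

The 5th of F#dim7 is C; the 7th of F#m11 (F# minor eleventh) is E.
From C to E is 4 semitones, exactly the major third.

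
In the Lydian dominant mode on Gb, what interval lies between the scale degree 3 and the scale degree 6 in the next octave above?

Spelling the Lydian dominant mode on Gb: Gb Ab Bb C Db Eb Fb.
That puts Bb below Eb.
Counting 11 letters and 17 half steps from Bb gives a perfect eleventh.

perfect 11th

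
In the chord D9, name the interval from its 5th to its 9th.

D9 is spelled D F♯ A C E.
The 5th is A and the 9th is E.
Counting 5 letters and 7 half steps from A gives a perfect fifth.

perfect 5th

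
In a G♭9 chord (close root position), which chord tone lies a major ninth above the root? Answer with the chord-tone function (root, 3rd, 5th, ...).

The chord tones of G♭9 are G♭ B♭ D♭ F♭ A♭.
The root is G♭. A major ninth above G♭ is A♭.
A♭ is the chord's 9th.

9th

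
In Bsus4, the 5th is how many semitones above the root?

B sus4 is spelled B–E–F♯.
B to F♯ is a perfect fifth: 7 semitones.

7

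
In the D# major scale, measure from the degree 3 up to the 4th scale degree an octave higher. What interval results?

Spelling the D# major scale: D# E# F## G# A# B# C##.
So we need the interval from F## up to G#.
F## up to G# is 13 semitones, a half step narrower than a major ninth, so the interval is minor.

minor ninth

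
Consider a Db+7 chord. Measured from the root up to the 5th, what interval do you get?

Db+7 is spelled Db, F, A, Cb.
Root = Db; 5th = A.
From Db to A: 8 semitones over a fifth = augmented.

augmented fifth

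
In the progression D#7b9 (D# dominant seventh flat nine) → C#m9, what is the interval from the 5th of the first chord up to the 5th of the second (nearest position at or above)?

minor seventh

D#7b9 (D# dominant seventh flat nine) has A# as its 5th, and C#m9 has G# as its 5th.
From A# to G#: 10 semitones over a seventh = minor.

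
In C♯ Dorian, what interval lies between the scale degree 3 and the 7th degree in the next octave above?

The scale runs C♯ D♯ E F♯ G♯ A♯ B.
The scale degree 3 is E and the 7th scale degree (up an octave) is B.
From E to B is 19 semitones, exactly the perfect twelfth.

perfect twelfth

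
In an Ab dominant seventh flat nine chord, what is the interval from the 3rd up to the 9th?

Ab7b9 is spelled Ab-C-Eb-Gb-Bbb.
That puts C below Bbb.
C up to Bbb is 9 semitones, a whole step narrower than a major seventh, so the interval is diminished.

diminished seventh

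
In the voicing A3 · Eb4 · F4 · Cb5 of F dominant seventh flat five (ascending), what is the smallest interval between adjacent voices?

major second

Adjacent intervals: A3→Eb4 = diminished fifth; Eb4→F4 = major second; F4→Cb5 = diminished fifth.
The smallest is Eb4 to F4, a major second (2 semitones).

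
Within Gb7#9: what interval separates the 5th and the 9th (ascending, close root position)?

augmented fifth

Gb7#9: Gb-Bb-Db-Fb-A.
So we need the interval from Db up to A.
5 letter names make it a fifth; at 8 semitones (a half step wider than perfect) the quality is augmented.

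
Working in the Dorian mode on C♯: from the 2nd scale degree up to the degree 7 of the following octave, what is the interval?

The scale runs C♯ D♯ E F♯ G♯ A♯ B.
So we need the interval from D♯ up to B.
From D♯ to B: 20 semitones over a thirteenth = minor.

m13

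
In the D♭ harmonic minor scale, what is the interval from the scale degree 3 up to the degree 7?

The scale runs D♭ E♭ F♭ G♭ A♭ B𝄫 C.
So we need the interval from F♭ up to C.
F♭ up to C is 8 semitones, a half step wider than a perfect fifth, so the interval is augmented.

augmented fifth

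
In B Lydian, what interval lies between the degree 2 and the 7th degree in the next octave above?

M13

B lydian: B C♯ D♯ E♯ F♯ G♯ A♯.
So we need the interval from C♯ up to A♯.
C♯ up to A♯ spans 13 letter names and 21 semitones — a major thirteenth.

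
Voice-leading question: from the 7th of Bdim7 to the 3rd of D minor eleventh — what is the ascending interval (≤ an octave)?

major sixth

The 7th of Bdim7 is Ab; the 3rd of D minor eleventh is F.
Ab up to F spans 6 letter names and 9 semitones — a major sixth.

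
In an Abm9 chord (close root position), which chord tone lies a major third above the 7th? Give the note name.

Bb

Abm9 (Ab minor ninth) is spelled Ab, Cb, Eb, Gb, Bb.
The 7th is Gb. A major third above Gb is Bb.
Bb is the chord's 9th.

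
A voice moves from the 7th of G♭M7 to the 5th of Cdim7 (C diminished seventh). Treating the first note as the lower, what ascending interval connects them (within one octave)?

m2

The 7th of G♭M7 is F; the 5th of Cdim7 (C diminished seventh) is G♭.
2 letter names make it a second; at 1 semitone (a half step narrower than major) the quality is minor.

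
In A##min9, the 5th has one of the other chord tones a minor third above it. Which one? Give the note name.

G##

The chord tones of A##m9 are A## C## E## G## B##.
The 5th is E##. A minor third above E## is G##.
G## is the chord's 7th.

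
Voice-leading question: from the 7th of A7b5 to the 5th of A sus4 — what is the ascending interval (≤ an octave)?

A7b5 has G as its 7th, and A sus4 has E as its 5th.
G up to E spans 6 letter names and 9 semitones — a major sixth.

major sixth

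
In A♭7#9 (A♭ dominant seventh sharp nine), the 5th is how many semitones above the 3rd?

Spelling the chord: A♭–C–E♭–G♭–B.
C to E♭ is a minor third: 3 semitones.

3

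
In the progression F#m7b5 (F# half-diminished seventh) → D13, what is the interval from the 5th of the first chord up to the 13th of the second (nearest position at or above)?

major seventh

The 5th of F#m7b5 (F# half-diminished seventh) is C; the 13th of D13 is B.
Counting 7 letters and 11 half steps from C gives a major seventh.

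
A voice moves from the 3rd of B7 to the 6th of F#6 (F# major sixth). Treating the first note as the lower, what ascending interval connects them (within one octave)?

perfect 1st

The 3rd of B7 is D#; the 6th of F#6 (F# major sixth) is D#.
Counting 1 letters and 0 half steps from D# gives a perfect unison.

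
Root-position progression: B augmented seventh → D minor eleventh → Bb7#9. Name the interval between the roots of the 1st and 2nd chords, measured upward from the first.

minor third

The roots are B and D.
3 letter names make it a third; at 3 semitones (a half step narrower than major) the quality is minor.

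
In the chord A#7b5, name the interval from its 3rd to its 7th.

d5

A#7b5 (A# dominant seventh flat five): A#, C##, E, G#.
3rd = C##; 7th = G#.
C## up to G# is 6 semitones, a half step narrower than a perfect fifth, so the interval is diminished.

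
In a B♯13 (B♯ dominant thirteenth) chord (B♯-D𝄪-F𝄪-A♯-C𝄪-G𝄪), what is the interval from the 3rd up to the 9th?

m7

That puts D𝄪 below C𝄪.
7 letter names make it a seventh; at 10 semitones (a half step narrower than major) the quality is minor.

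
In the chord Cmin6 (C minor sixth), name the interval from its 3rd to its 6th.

augmented fourth

Spelling the chord: C-E♭-G-A.
So we need the interval from E♭ up to A.
E♭ up to A is 6 semitones, a half step wider than a perfect fourth, so the interval is augmented.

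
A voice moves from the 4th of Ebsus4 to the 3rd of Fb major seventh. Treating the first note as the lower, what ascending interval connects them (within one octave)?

The 4th of Ebsus4 is Ab; the 3rd of Fb major seventh is Ab.
Ab up to Ab spans 1 letter names and 0 semitones — a perfect unison.

perfect 1st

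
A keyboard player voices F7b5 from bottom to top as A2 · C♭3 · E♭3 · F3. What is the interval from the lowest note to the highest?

m6

The outer voices are A2 and F3.
From A to F: 8 semitones over a sixth = minor.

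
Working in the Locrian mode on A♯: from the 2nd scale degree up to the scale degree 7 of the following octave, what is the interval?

Spelling the Locrian mode on A♯: A♯ B C♯ D♯ E F♯ G♯.
So we need the interval from B up to G♯.
From B to G♯ is 21 semitones, exactly the major thirteenth.

major thirteenth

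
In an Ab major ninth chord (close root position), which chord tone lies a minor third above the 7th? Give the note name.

Bb

The chord tones of Abmaj9 are Ab, C, Eb, G, Bb.
The 7th is G. A minor third above G is Bb.
Bb is the chord's 9th.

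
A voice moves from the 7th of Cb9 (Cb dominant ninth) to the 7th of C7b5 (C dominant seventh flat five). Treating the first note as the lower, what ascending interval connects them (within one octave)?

augmented unison

Cb9 (Cb dominant ninth) has Bbb as its 7th, and C7b5 (C dominant seventh flat five) has Bb as its 7th.
1 letter names make it a unison; at 1 semitone (a half step wider than perfect) the quality is augmented.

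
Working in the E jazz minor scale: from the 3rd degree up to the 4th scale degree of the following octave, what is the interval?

major ninth

Spelling the E jazz minor scale: E F# G A B C# D#.
That puts G below A.
From G to A is 14 semitones, exactly the major ninth.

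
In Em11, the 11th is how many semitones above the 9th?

The chord tones of Em11 (E minor eleventh) are E G B D F♯ A.
F♯ to A is a minor third: 3 semitones.

3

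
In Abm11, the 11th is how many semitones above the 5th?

10

Spelling the chord: Ab-Cb-Eb-Gb-Bb-Db.
Eb to Db is a minor seventh: 10 semitones.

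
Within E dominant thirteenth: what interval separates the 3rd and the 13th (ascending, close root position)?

The chord tones of E dominant thirteenth are E-G#-B-D-F#-C#.
3rd = G#; 13th = C#.
Counting 11 letters and 17 half steps from G# gives a perfect eleventh.

perfect eleventh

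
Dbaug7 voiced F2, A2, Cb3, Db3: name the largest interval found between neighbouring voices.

Adjacent intervals: F2→A2 = major third; A2→Cb3 = diminished third; Cb3→Db3 = major second.
The largest is F2 to A2, a major third (4 semitones).

major 3rd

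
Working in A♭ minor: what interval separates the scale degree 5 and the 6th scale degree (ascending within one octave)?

minor 2nd

Spelling A♭ minor: A♭ B♭ C♭ D♭ E♭ F♭ G♭.
Scale degree 5 = E♭; scale degree 6 = F♭.
2 letter names make it a second; at 1 semitone (a half step narrower than major) the quality is minor.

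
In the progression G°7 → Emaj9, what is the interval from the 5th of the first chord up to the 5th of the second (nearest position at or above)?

The 5th of G°7 is Db; the 5th of Emaj9 is B.
Db up to B is 10 semitones, a half step wider than a major sixth, so the interval is augmented.

augmented 6th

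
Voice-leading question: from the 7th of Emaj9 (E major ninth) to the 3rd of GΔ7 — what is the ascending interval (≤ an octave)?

minor 6th

Emaj9 (E major ninth) has D# as its 7th, and GΔ7 has B as its 3rd.
6 letter names make it a sixth; at 8 semitones (a half step narrower than major) the quality is minor.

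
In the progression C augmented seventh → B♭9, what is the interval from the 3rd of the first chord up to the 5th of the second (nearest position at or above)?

C augmented seventh has E as its 3rd, and B♭9 has F as its 5th.
2 letter names make it a second; at 1 semitone (a half step narrower than major) the quality is minor.

minor second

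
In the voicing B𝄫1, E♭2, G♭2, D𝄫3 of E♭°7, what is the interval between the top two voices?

Those voices are G♭2 and D𝄫3.
From G♭ to D𝄫: 6 semitones over a fifth = diminished.

diminished 5th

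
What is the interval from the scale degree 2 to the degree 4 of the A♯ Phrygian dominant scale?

A♯ phrygian dominant: A♯ B C𝄪 D♯ E♯ F♯ G♯.
Scale degree 2 = B; 4th degree = D♯.
B up to D♯ spans 3 letter names and 4 semitones — a major third.

major third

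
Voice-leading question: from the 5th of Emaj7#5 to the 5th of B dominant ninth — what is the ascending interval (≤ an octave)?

d5

The 5th of Emaj7#5 is B#; the 5th of B dominant ninth is F#.
5 letter names make it a fifth; at 6 semitones (a half step narrower than perfect) the quality is diminished.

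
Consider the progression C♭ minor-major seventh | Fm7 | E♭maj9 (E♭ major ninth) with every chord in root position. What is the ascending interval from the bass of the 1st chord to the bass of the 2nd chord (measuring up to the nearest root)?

A4

The roots are C♭ and F.
From C♭ to F: 6 semitones over a fourth = augmented.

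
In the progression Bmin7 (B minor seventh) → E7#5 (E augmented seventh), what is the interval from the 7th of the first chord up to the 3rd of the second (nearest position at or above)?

major 7th

Bmin7 (B minor seventh) has A as its 7th, and E7#5 (E augmented seventh) has G# as its 3rd.
From A to G# is 11 semitones, exactly the major seventh.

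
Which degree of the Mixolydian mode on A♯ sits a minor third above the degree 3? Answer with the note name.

E#

The scale is A♯ B♯ C𝄪 D♯ E♯ F𝄪 G♯.
The degree 3 is C𝄪; a minor third above that is E♯ — scale degree 5.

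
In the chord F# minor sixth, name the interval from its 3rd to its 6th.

augmented 4th

Spelling the chord: F#, A, C#, D#.
3rd = A; 6th = D#.
4 letter names make it a fourth; at 6 semitones (a half step wider than perfect) the quality is augmented.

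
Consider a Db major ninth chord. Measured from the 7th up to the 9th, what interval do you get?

The chord tones of Dbmaj9 (Db major ninth) are Db–F–Ab–C–Eb.
That puts C below Eb.
From C to Eb: 3 semitones over a third = minor.

minor 3rd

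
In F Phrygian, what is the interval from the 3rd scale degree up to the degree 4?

major second

The scale runs F Gb Ab Bb C Db Eb.
The 3rd scale degree is Ab and the degree 4 is Bb.
Counting 2 letters and 2 half steps from Ab gives a major second.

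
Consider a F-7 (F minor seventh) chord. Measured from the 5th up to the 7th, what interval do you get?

minor third

Fm7 (F minor seventh) is spelled F, Ab, C, Eb.
The 5th is C and the 7th is Eb.
3 letter names make it a third; at 3 semitones (a half step narrower than major) the quality is minor.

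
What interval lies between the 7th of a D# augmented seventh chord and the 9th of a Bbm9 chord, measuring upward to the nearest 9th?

diminished 8th

D# augmented seventh has C# as its 7th, and Bbm9 has C as its 9th.
8 letter names make it an octave; at 11 semitones (a half step narrower than perfect) the quality is diminished.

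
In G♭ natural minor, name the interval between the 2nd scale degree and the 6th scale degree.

diminished 5th

G♭ natural minor: G♭ A♭ B𝄫 C♭ D♭ E𝄫 F♭.
So we need the interval from A♭ up to E𝄫.
A♭ up to E𝄫 is 6 semitones, a half step narrower than a perfect fifth, so the interval is diminished.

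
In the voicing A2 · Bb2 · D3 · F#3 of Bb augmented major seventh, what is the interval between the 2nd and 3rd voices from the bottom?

Those voices are Bb2 and D3.
Counting 3 letters and 4 half steps from Bb gives a major third.

M3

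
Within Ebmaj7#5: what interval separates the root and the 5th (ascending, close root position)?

augmented fifth

Eb+maj7 (Eb augmented major seventh) is spelled Eb, G, B, D.
That puts Eb below B.
Eb up to B is 8 semitones, a half step wider than a perfect fifth, so the interval is augmented.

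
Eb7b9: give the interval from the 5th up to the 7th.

minor 3rd

Eb7b9 is spelled Eb, G, Bb, Db, Fb.
The 5th is Bb and the 7th is Db.
Bb up to Db is 3 semitones, a half step narrower than a major third, so the interval is minor.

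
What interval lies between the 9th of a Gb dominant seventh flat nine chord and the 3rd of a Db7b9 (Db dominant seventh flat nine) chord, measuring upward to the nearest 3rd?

Gb dominant seventh flat nine has Abb as its 9th, and Db7b9 (Db dominant seventh flat nine) has F as its 3rd.
From Abb to F: 10 semitones over a sixth = augmented.

augmented sixth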